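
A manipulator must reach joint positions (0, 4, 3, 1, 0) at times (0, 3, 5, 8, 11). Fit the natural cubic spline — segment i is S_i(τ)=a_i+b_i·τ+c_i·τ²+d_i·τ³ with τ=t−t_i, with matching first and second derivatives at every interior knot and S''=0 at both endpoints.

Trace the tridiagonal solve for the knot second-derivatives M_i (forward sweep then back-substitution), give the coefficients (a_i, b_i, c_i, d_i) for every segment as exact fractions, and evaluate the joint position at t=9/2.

  seg 0: a=0 b=1339/708 c=0 d=-395/6372
  seg 1: a=4 b=77/354 c=-395/708 d=47/472
  seg 2: a=3 b=-145/177 c=7/177 d=2/531
  seg 3: a=1 b=-85/177 c=13/177 d=-13/1593
S(9/2) = 12865/3776

Δ: Δ0=4/3, Δ1=-1/2, Δ2=-2/3, Δ3=-1/3
row 1: diag=10, rhs=-11; c'=1/5, d'=-11/10
row 2: denom=10−2·1/5=48/5; d'=(-1−2·-11/10)/(48/5)=1/8
row 3: denom=12−3·5/16=177/16; d'=(2−3·1/8)/(177/16)=26/177
back: M3=26/177
back: M2=1/8−5/16·26/177=14/177
back: M1=-11/10−1/5·14/177=-395/354
M: M0=0, M1=-395/354, M2=14/177, M3=26/177, M4=0
seg 0: a=0, c=M0/2=0, d=(M1−M0)/(6·3)=-395/6372, b=Δ0−h0·(2M0+M1)/6=1339/708
seg 1: a=4, c=M1/2=-395/708, d=(M2−M1)/(6·2)=47/472, b=Δ1−h1·(2M1+M2)/6=77/354
seg 2: a=3, c=M2/2=7/177, d=(M3−M2)/(6·3)=2/531, b=Δ2−h2·(2M2+M3)/6=-145/177
seg 3: a=1, c=M3/2=13/177, d=(M4−M3)/(6·3)=-13/1593, b=Δ3−h3·(2M3+M4)/6=-85/177
t_q=9/2 → seg 1, τ=3/2; S=4+77/354·τ+-395/708·τ²+47/472·τ³=12865/3776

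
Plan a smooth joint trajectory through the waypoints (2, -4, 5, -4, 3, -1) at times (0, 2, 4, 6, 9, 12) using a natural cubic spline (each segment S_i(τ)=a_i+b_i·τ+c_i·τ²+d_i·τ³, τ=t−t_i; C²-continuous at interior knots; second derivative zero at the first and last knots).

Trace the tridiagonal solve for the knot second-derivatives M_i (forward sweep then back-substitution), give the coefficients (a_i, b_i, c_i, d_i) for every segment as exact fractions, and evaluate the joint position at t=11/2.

  seg 0: a=2 b=-3014/523 c=0 d=1445/2092
  seg 1: a=-4 b=1321/523 c=4335/1046 d=-6605/4184
  seg 2: a=5 b=167/1046 c=-11145/2092 d=6271/4184
  seg 3: a=-4 b=-1655/523 c=1917/523 d=-8627/14121
  seg 4: a=3 b=1220/523 c=-2876/1569 d=2876/14121
S(11/2) = -56527/33472

Δ: Δ0=-3, Δ1=9/2, Δ2=-9/2, Δ3=7/3, Δ4=-4/3
row 1: diag=8, rhs=45; c'=1/4, d'=45/8
row 2: denom=8−2·1/4=15/2; d'=(-54−2·45/8)/(15/2)=-87/10
row 3: denom=10−2·4/15=142/15; d'=(41−2·-87/10)/(142/15)=438/71
row 4: denom=12−3·45/142=1569/142; d'=(-22−3·438/71)/(1569/142)=-5752/1569
back: M4=-5752/1569
back: M3=438/71−45/142·-5752/1569=3834/523
back: M2=-87/10−4/15·3834/523=-11145/1046
back: M1=45/8−1/4·-11145/1046=4335/523
M: M0=0, M1=4335/523, M2=-11145/1046, M3=3834/523, M4=-5752/1569, M5=0
seg 0: a=2, c=M0/2=0, d=(M1−M0)/(6·2)=1445/2092, b=Δ0−h0·(2M0+M1)/6=-3014/523
seg 1: a=-4, c=M1/2=4335/1046, d=(M2−M1)/(6·2)=-6605/4184, b=Δ1−h1·(2M1+M2)/6=1321/523
seg 2: a=5, c=M2/2=-11145/2092, d=(M3−M2)/(6·2)=6271/4184, b=Δ2−h2·(2M2+M3)/6=167/1046
seg 3: a=-4, c=M3/2=1917/523, d=(M4−M3)/(6·3)=-8627/14121, b=Δ3−h3·(2M3+M4)/6=-1655/523
seg 4: a=3, c=M4/2=-2876/1569, d=(M5−M4)/(6·3)=2876/14121, b=Δ4−h4·(2M4+M5)/6=1220/523
t_q=11/2 → seg 2, τ=3/2; S=5+167/1046·τ+-11145/2092·τ²+6271/4184·τ³=-56527/33472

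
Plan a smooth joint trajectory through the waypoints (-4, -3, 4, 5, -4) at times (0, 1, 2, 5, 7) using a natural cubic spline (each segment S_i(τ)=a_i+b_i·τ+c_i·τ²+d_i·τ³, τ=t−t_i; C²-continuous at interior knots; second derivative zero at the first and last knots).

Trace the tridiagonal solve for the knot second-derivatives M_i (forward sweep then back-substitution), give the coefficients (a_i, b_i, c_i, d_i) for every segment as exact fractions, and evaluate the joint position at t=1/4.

  seg 0: a=-4 b=-1225/1644 c=0 d=2869/1644
  seg 1: a=-3 b=3691/822 c=2869/548 d=-4481/1644
  seg 2: a=4 b=11153/1644 c=-403/137 d=1301/4932
  seg 3: a=5 b=-3077/822 c=-311/548 d=311/3288
S(1/4) = -145865/35072

Δ: Δ0=1, Δ1=7, Δ2=1/3, Δ3=-9/2
row 1: diag=4, rhs=36; c'=1/4, d'=9
row 2: denom=8−1·1/4=31/4; d'=(-40−1·9)/(31/4)=-196/31
row 3: denom=10−3·12/31=274/31; d'=(-29−3·-196/31)/(274/31)=-311/274
back: M3=-311/274
back: M2=-196/31−12/31·-311/274=-806/137
back: M1=9−1/4·-806/137=2869/274
M: M0=0, M1=2869/274, M2=-806/137, M3=-311/274, M4=0
seg 0: a=-4, c=M0/2=0, d=(M1−M0)/(6·1)=2869/1644, b=Δ0−h0·(2M0+M1)/6=-1225/1644
seg 1: a=-3, c=M1/2=2869/548, d=(M2−M1)/(6·1)=-4481/1644, b=Δ1−h1·(2M1+M2)/6=3691/822
seg 2: a=4, c=M2/2=-403/137, d=(M3−M2)/(6·3)=1301/4932, b=Δ2−h2·(2M2+M3)/6=11153/1644
seg 3: a=5, c=M3/2=-311/548, d=(M4−M3)/(6·2)=311/3288, b=Δ3−h3·(2M3+M4)/6=-3077/822
t_q=1/4 → seg 0, τ=1/4; S=-4+-1225/1644·τ+0·τ²+2869/1644·τ³=-145865/35072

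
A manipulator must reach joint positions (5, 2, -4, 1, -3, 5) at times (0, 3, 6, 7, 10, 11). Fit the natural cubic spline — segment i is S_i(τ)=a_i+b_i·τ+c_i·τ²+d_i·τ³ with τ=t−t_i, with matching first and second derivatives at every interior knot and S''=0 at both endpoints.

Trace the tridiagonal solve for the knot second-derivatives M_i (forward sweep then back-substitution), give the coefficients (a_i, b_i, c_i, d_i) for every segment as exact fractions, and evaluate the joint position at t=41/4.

Δ: Δ0=-1, Δ1=-2, Δ2=5, Δ3=-4/3, Δ4=8
row 1: diag=12, rhs=-6; c'=1/4, d'=-1/2
row 2: denom=8−3·1/4=29/4; d'=(42−3·-1/2)/(29/4)=6
row 3: denom=8−1·4/29=228/29; d'=(-38−1·6)/(228/29)=-319/57
row 4: denom=8−3·29/76=521/76; d'=(56−3·-319/57)/(521/76)=5532/521
back: M4=5532/521
back: M3=-319/57−29/76·5532/521=-15080/1563
back: M2=6−4/29·-15080/1563=11458/1563
back: M1=-1/2−1/4·11458/1563=-3646/1563
M: M0=0, M1=-3646/1563, M2=11458/1563, M3=-15080/1563, M4=5532/521, M5=0
seg 0: a=5, c=M0/2=0, d=(M1−M0)/(6·3)=-1823/14067, b=Δ0−h0·(2M0+M1)/6=260/1563
seg 1: a=2, c=M1/2=-1823/1563, d=(M2−M1)/(6·3)=7552/14067, b=Δ1−h1·(2M1+M2)/6=-5209/1563
seg 2: a=-4, c=M2/2=5729/1563, d=(M3−M2)/(6·1)=-4423/1563, b=Δ2−h2·(2M2+M3)/6=6509/1563
seg 3: a=1, c=M3/2=-7540/1563, d=(M4−M3)/(6·3)=15838/14067, b=Δ3−h3·(2M3+M4)/6=1566/521
seg 4: a=-3, c=M4/2=2766/521, d=(M5−M4)/(6·1)=-922/521, b=Δ4−h4·(2M4+M5)/6=2324/521
t_q=41/4 → seg 4, τ=1/4; S=-3+2324/521·τ+2766/521·τ²+-922/521·τ³=-26353/16672

  seg 0: a=5 b=260/1563 c=0 d=-1823/14067
  seg 1: a=2 b=-5209/1563 c=-1823/1563 d=7552/14067
  seg 2: a=-4 b=6509/1563 c=5729/1563 d=-4423/1563
  seg 3: a=1 b=1566/521 c=-7540/1563 d=15838/14067
  seg 4: a=-3 b=2324/521 c=2766/521 d=-922/521
S(41/4) = -26353/16672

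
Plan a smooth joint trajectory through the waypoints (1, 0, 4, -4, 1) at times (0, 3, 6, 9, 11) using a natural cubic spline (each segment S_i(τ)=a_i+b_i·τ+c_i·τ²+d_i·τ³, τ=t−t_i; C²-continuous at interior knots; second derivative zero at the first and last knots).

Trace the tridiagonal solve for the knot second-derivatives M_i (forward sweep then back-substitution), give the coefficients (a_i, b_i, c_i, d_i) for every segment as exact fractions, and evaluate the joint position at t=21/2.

  seg 0: a=1 b=-979/828 c=0 d=703/7452
  seg 1: a=0 b=565/414 c=703/828 d=-2135/7452
  seg 2: a=4 b=-1057/828 c=-358/207 d=3145/7452
  seg 3: a=-4 b=-107/414 c=571/276 d=-571/1656
S(21/2) = -3959/4416

Δ: Δ0=-1/3, Δ1=4/3, Δ2=-8/3, Δ3=5/2
row 1: diag=12, rhs=10; c'=1/4, d'=5/6
row 2: denom=12−3·1/4=45/4; d'=(-24−3·5/6)/(45/4)=-106/45
row 3: denom=10−3·4/15=46/5; d'=(31−3·-106/45)/(46/5)=571/138
back: M3=571/138
back: M2=-106/45−4/15·571/138=-716/207
back: M1=5/6−1/4·-716/207=703/414
M: M0=0, M1=703/414, M2=-716/207, M3=571/138, M4=0
seg 0: a=1, c=M0/2=0, d=(M1−M0)/(6·3)=703/7452, b=Δ0−h0·(2M0+M1)/6=-979/828
seg 1: a=0, c=M1/2=703/828, d=(M2−M1)/(6·3)=-2135/7452, b=Δ1−h1·(2M1+M2)/6=565/414
seg 2: a=4, c=M2/2=-358/207, d=(M3−M2)/(6·3)=3145/7452, b=Δ2−h2·(2M2+M3)/6=-1057/828
seg 3: a=-4, c=M3/2=571/276, d=(M4−M3)/(6·2)=-571/1656, b=Δ3−h3·(2M3+M4)/6=-107/414
t_q=21/2 → seg 3, τ=3/2; S=-4+-107/414·τ+571/276·τ²+-571/1656·τ³=-3959/4416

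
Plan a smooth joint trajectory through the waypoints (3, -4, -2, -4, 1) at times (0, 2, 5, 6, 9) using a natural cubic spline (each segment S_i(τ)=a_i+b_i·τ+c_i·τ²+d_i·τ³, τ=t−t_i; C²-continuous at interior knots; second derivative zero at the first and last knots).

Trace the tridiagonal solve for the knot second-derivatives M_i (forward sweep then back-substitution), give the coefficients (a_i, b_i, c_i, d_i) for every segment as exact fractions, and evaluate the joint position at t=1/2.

Δ: Δ0=-7/2, Δ1=2/3, Δ2=-2, Δ3=5/3
row 1: diag=10, rhs=25; c'=3/10, d'=5/2
row 2: denom=8−3·3/10=71/10; d'=(-16−3·5/2)/(71/10)=-235/71
row 3: denom=8−1·10/71=558/71; d'=(22−1·-235/71)/(558/71)=599/186
back: M3=599/186
back: M2=-235/71−10/71·599/186=-350/93
back: M1=5/2−3/10·-350/93=225/62
M: M0=0, M1=225/62, M2=-350/93, M3=599/186, M4=0
seg 0: a=3, c=M0/2=0, d=(M1−M0)/(6·2)=75/248, b=Δ0−h0·(2M0+M1)/6=-146/31
seg 1: a=-4, c=M1/2=225/124, d=(M2−M1)/(6·3)=-1375/3348, b=Δ1−h1·(2M1+M2)/6=-67/62
seg 2: a=-2, c=M2/2=-175/93, d=(M3−M2)/(6·1)=433/372, b=Δ2−h2·(2M2+M3)/6=-159/124
seg 3: a=-4, c=M3/2=599/372, d=(M4−M3)/(6·3)=-599/3348, b=Δ3−h3·(2M3+M4)/6=-289/186
t_q=1/2 → seg 0, τ=1/2; S=3+-146/31·τ+0·τ²+75/248·τ³=1355/1984

  seg 0: a=3 b=-146/31 c=0 d=75/248
  seg 1: a=-4 b=-67/62 c=225/124 d=-1375/3348
  seg 2: a=-2 b=-159/124 c=-175/93 d=433/372
  seg 3: a=-4 b=-289/186 c=599/372 d=-599/3348
S(1/2) = 1355/1984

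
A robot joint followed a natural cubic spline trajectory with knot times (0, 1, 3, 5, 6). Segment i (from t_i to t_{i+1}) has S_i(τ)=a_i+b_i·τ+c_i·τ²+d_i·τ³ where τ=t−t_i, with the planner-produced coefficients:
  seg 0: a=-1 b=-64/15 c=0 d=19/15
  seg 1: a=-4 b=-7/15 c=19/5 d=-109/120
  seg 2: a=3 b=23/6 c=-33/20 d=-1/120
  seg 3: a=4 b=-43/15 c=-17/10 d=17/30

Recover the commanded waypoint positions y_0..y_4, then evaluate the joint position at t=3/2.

y_0=-1 y_1=-4 y_2=3 y_3=4 y_4=0
S(3/2) = -1087/320

y_0 = S_0(0) = a_0 = -1
y_1 = S_1(0) = a_1 = -4
y_2 = S_2(0) = a_2 = 3
y_3 = S_3(0) = a_3 = 4
y_4 = S_3(1) = 0
t_q=3/2 is in segment 1 (τ=1/2); S_1(τ)=-1087/320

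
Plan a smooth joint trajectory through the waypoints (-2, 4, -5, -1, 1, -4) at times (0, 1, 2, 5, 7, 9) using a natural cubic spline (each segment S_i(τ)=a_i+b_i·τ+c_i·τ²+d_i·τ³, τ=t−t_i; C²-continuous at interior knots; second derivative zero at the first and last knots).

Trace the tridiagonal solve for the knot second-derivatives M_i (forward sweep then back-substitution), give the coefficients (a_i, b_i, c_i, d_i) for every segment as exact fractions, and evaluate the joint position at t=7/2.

Δ: Δ0=6, Δ1=-9, Δ2=4/3, Δ3=1, Δ4=-5/2
row 1: diag=4, rhs=-90; c'=1/4, d'=-45/2
row 2: denom=8−1·1/4=31/4; d'=(62−1·-45/2)/(31/4)=338/31
row 3: denom=10−3·12/31=274/31; d'=(-2−3·338/31)/(274/31)=-538/137
row 4: denom=8−2·31/137=1034/137; d'=(-21−2·-538/137)/(1034/137)=-1801/1034
back: M4=-1801/1034
back: M3=-538/137−31/137·-1801/1034=-3653/1034
back: M2=338/31−12/31·-3653/1034=6344/517
back: M1=-45/2−1/4·6344/517=-26437/1034
M: M0=0, M1=-26437/1034, M2=6344/517, M3=-3653/1034, M4=-1801/1034, M5=0
seg 0: a=-2, c=M0/2=0, d=(M1−M0)/(6·1)=-26437/6204, b=Δ0−h0·(2M0+M1)/6=63661/6204
seg 1: a=4, c=M1/2=-26437/2068, d=(M2−M1)/(6·1)=39125/6204, b=Δ1−h1·(2M1+M2)/6=-7825/3102
seg 2: a=-5, c=M2/2=3172/517, d=(M3−M2)/(6·3)=-5447/6204, b=Δ2−h2·(2M2+M3)/6=-56897/6204
seg 3: a=-1, c=M3/2=-3653/2068, d=(M4−M3)/(6·2)=463/3102, b=Δ3−h3·(2M3+M4)/6=12209/3102
seg 4: a=1, c=M4/2=-1801/2068, d=(M5−M4)/(6·2)=1801/12408, b=Δ4−h4·(2M4+M5)/6=-4153/3102
t_q=7/2 → seg 2, τ=3/2; S=-5+-56897/6204·τ+3172/517·τ²+-5447/6204·τ³=-130947/16544

  seg 0: a=-2 b=63661/6204 c=0 d=-26437/6204
  seg 1: a=4 b=-7825/3102 c=-26437/2068 d=39125/6204
  seg 2: a=-5 b=-56897/6204 c=3172/517 d=-5447/6204
  seg 3: a=-1 b=12209/3102 c=-3653/2068 d=463/3102
  seg 4: a=1 b=-4153/3102 c=-1801/2068 d=1801/12408
S(7/2) = -130947/16544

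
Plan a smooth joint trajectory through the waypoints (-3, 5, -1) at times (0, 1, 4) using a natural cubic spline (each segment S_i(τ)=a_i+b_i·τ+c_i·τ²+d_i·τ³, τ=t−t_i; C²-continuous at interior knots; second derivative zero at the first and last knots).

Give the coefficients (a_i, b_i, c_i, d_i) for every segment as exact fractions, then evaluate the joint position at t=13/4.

Δ: Δ0=8, Δ1=-2
row 1: diag=8, rhs=-60; c'=3/8, d'=-15/2
back: M1=-15/2
M: M0=0, M1=-15/2, M2=0
seg 0: a=-3, c=M0/2=0, d=(M1−M0)/(6·1)=-5/4, b=Δ0−h0·(2M0+M1)/6=37/4
seg 1: a=5, c=M1/2=-15/4, d=(M2−M1)/(6·3)=5/12, b=Δ1−h1·(2M1+M2)/6=11/2
t_q=13/4 → seg 1, τ=9/4; S=5+11/2·τ+-15/4·τ²+5/12·τ³=803/256

  seg 0: a=-3 b=37/4 c=0 d=-5/4
  seg 1: a=5 b=11/2 c=-15/4 d=5/12
S(13/4) = 803/256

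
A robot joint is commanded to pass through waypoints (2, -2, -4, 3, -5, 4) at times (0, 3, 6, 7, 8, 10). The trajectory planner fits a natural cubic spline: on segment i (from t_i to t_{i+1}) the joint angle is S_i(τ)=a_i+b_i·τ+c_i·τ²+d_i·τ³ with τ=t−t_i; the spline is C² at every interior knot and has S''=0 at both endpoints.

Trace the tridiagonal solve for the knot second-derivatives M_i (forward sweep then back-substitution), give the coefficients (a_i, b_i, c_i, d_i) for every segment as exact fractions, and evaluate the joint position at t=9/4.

Δ: Δ0=-4/3, Δ1=-2/3, Δ2=7, Δ3=-8, Δ4=9/2
row 1: diag=12, rhs=4; c'=1/4, d'=1/3
row 2: denom=8−3·1/4=29/4; d'=(46−3·1/3)/(29/4)=180/29
row 3: denom=4−1·4/29=112/29; d'=(-90−1·180/29)/(112/29)=-1395/56
row 4: denom=6−1·29/112=643/112; d'=(75−1·-1395/56)/(643/112)=11190/643
back: M4=11190/643
back: M3=-1395/56−29/112·11190/643=-18915/643
back: M2=180/29−4/29·-18915/643=6600/643
back: M1=1/3−1/4·6600/643=-4307/1929
M: M0=0, M1=-4307/1929, M2=6600/643, M3=-18915/643, M4=11190/643, M5=0
seg 0: a=2, c=M0/2=0, d=(M1−M0)/(6·3)=-4307/34722, b=Δ0−h0·(2M0+M1)/6=-279/1286
seg 1: a=-2, c=M1/2=-4307/3858, d=(M2−M1)/(6·3)=24107/34722, b=Δ1−h1·(2M1+M2)/6=-2293/643
seg 2: a=-4, c=M2/2=3300/643, d=(M3−M2)/(6·1)=-8505/1286, b=Δ2−h2·(2M2+M3)/6=10907/1286
seg 3: a=3, c=M3/2=-18915/1286, d=(M4−M3)/(6·1)=10035/1286, b=Δ3−h3·(2M3+M4)/6=-704/643
seg 4: a=-5, c=M4/2=5595/643, d=(M5−M4)/(6·2)=-1865/1286, b=Δ4−h4·(2M4+M5)/6=-9133/1286
t_q=9/4 → seg 0, τ=9/4; S=2+-279/1286·τ+0·τ²+-4307/34722·τ³=8143/82304

  seg 0: a=2 b=-279/1286 c=0 d=-4307/34722
  seg 1: a=-2 b=-2293/643 c=-4307/3858 d=24107/34722
  seg 2: a=-4 b=10907/1286 c=3300/643 d=-8505/1286
  seg 3: a=3 b=-704/643 c=-18915/1286 d=10035/1286
  seg 4: a=-5 b=-9133/1286 c=5595/643 d=-1865/1286
S(9/4) = 8143/82304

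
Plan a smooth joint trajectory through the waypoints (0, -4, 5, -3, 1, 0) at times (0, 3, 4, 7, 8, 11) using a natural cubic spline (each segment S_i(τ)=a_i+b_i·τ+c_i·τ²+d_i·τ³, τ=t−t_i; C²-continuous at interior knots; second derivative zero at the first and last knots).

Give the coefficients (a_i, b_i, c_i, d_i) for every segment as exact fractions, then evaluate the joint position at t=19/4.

Δ: Δ0=-4/3, Δ1=9, Δ2=-8/3, Δ3=4, Δ4=-1/3
row 1: diag=8, rhs=62; c'=1/8, d'=31/4
row 2: denom=8−1·1/8=63/8; d'=(-70−1·31/4)/(63/8)=-622/63
row 3: denom=8−3·8/21=48/7; d'=(40−3·-622/63)/(48/7)=731/72
row 4: denom=8−1·7/48=377/48; d'=(-26−1·731/72)/(377/48)=-5206/1131
back: M4=-5206/1131
back: M3=731/72−7/48·-5206/1131=12242/1131
back: M2=-622/63−8/21·12242/1131=-15830/1131
back: M1=31/4−1/8·-15830/1131=10744/1131
M: M0=0, M1=10744/1131, M2=-15830/1131, M3=12242/1131, M4=-5206/1131, M5=0
seg 0: a=0, c=M0/2=0, d=(M1−M0)/(6·3)=5372/10179, b=Δ0−h0·(2M0+M1)/6=-6880/1131
seg 1: a=-4, c=M1/2=5372/1131, d=(M2−M1)/(6·1)=-4429/1131, b=Δ1−h1·(2M1+M2)/6=9236/1131
seg 2: a=5, c=M2/2=-7915/1131, d=(M3−M2)/(6·3)=484/351, b=Δ2−h2·(2M2+M3)/6=2231/377
seg 3: a=-3, c=M3/2=6121/1131, d=(M4−M3)/(6·1)=-2908/1131, b=Δ3−h3·(2M3+M4)/6=437/377
seg 4: a=1, c=M4/2=-2603/1131, d=(M5−M4)/(6·3)=2603/10179, b=Δ4−h4·(2M4+M5)/6=4829/1131
t_q=19/4 → seg 2, τ=3/4; S=5+2231/377·τ+-7915/1131·τ²+484/351·τ³=4587/754

  seg 0: a=0 b=-6880/1131 c=0 d=5372/10179
  seg 1: a=-4 b=9236/1131 c=5372/1131 d=-4429/1131
  seg 2: a=5 b=2231/377 c=-7915/1131 d=484/351
  seg 3: a=-3 b=437/377 c=6121/1131 d=-2908/1131
  seg 4: a=1 b=4829/1131 c=-2603/1131 d=2603/10179
S(19/4) = 4587/754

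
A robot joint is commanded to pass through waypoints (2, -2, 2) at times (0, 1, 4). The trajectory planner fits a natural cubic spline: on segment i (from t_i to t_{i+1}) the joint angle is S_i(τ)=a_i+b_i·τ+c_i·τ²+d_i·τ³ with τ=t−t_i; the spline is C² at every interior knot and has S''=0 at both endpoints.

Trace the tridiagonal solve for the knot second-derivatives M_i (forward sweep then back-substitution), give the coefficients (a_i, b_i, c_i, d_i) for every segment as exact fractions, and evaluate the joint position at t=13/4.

  seg 0: a=2 b=-14/3 c=0 d=2/3
  seg 1: a=-2 b=-8/3 c=2 d=-2/9
S(13/4) = -13/32

Δ: Δ0=-4, Δ1=4/3
row 1: diag=8, rhs=32; c'=3/8, d'=4
back: M1=4
M: M0=0, M1=4, M2=0
seg 0: a=2, c=M0/2=0, d=(M1−M0)/(6·1)=2/3, b=Δ0−h0·(2M0+M1)/6=-14/3
seg 1: a=-2, c=M1/2=2, d=(M2−M1)/(6·3)=-2/9, b=Δ1−h1·(2M1+M2)/6=-8/3
t_q=13/4 → seg 1, τ=9/4; S=-2+-8/3·τ+2·τ²+-2/9·τ³=-13/32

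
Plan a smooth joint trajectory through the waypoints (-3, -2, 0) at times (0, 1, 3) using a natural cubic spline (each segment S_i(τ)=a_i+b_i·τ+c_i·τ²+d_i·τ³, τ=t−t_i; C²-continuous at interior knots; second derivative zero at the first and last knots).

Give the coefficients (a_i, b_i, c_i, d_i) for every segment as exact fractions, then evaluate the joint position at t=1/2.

  seg 0: a=-3 b=1 c=0 d=0
  seg 1: a=-2 b=1 c=0 d=0
S(1/2) = -5/2

Δ: Δ0=1, Δ1=1
row 1: diag=6, rhs=0; c'=1/3, d'=0
back: M1=0
M: M0=0, M1=0, M2=0
seg 0: a=-3, c=M0/2=0, d=(M1−M0)/(6·1)=0, b=Δ0−h0·(2M0+M1)/6=1
seg 1: a=-2, c=M1/2=0, d=(M2−M1)/(6·2)=0, b=Δ1−h1·(2M1+M2)/6=1
t_q=1/2 → seg 0, τ=1/2; S=-3+1·τ+0·τ²+0·τ³=-5/2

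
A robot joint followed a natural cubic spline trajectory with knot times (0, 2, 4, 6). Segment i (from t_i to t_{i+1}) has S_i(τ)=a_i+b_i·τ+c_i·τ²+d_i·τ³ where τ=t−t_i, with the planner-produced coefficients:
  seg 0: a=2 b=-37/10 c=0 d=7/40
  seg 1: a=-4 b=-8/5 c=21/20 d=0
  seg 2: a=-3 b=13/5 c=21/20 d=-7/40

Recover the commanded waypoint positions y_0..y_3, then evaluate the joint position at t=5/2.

y_0 = S_0(0) = a_0 = 2
y_1 = S_1(0) = a_1 = -4
y_2 = S_2(0) = a_2 = -3
y_3 = S_2(2) = 5
t_q=5/2 is in segment 1 (τ=1/2); S_1(τ)=-363/80

y_0=2 y_1=-4 y_2=-3 y_3=5
S(5/2) = -363/80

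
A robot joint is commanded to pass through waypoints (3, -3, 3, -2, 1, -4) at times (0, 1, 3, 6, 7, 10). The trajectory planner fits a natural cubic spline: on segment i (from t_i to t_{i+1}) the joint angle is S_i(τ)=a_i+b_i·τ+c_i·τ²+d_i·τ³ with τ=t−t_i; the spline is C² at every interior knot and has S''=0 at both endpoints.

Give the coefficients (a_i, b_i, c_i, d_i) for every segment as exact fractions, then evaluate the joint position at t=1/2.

Δ: Δ0=-6, Δ1=3, Δ2=-5/3, Δ3=3, Δ4=-5/3
row 1: diag=6, rhs=54; c'=1/3, d'=9
row 2: denom=10−2·1/3=28/3; d'=(-28−2·9)/(28/3)=-69/14
row 3: denom=8−3·9/28=197/28; d'=(28−3·-69/14)/(197/28)=1198/197
row 4: denom=8−1·28/197=1548/197; d'=(-28−1·1198/197)/(1548/197)=-373/86
back: M4=-373/86
back: M3=1198/197−28/197·-373/86=288/43
back: M2=-69/14−9/28·288/43=-609/86
back: M1=9−1/3·-609/86=977/86
M: M0=0, M1=977/86, M2=-609/86, M3=288/43, M4=-373/86, M5=0
seg 0: a=3, c=M0/2=0, d=(M1−M0)/(6·1)=977/516, b=Δ0−h0·(2M0+M1)/6=-4073/516
seg 1: a=-3, c=M1/2=977/172, d=(M2−M1)/(6·2)=-793/516, b=Δ1−h1·(2M1+M2)/6=-571/258
seg 2: a=3, c=M2/2=-609/172, d=(M3−M2)/(6·3)=395/516, b=Δ2−h2·(2M2+M3)/6=533/258
seg 3: a=-2, c=M3/2=144/43, d=(M4−M3)/(6·1)=-949/516, b=Δ3−h3·(2M3+M4)/6=769/516
seg 4: a=1, c=M4/2=-373/172, d=(M5−M4)/(6·3)=373/1548, b=Δ4−h4·(2M4+M5)/6=689/258
t_q=1/2 → seg 0, τ=1/2; S=3+-4073/516·τ+0·τ²+977/516·τ³=-977/1376

  seg 0: a=3 b=-4073/516 c=0 d=977/516
  seg 1: a=-3 b=-571/258 c=977/172 d=-793/516
  seg 2: a=3 b=533/258 c=-609/172 d=395/516
  seg 3: a=-2 b=769/516 c=144/43 d=-949/516
  seg 4: a=1 b=689/258 c=-373/172 d=373/1548
S(1/2) = -977/1376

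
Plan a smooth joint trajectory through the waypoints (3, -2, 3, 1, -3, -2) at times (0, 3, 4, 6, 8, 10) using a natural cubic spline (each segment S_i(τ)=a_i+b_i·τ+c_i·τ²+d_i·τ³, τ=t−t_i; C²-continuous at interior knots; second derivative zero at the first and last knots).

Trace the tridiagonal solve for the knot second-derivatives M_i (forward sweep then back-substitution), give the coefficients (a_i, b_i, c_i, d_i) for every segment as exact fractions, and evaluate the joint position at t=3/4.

  seg 0: a=3 b=-17753/3846 c=0 d=3781/11538
  seg 1: a=-2 b=8138/1923 c=3781/1282 d=-8389/3846
  seg 2: a=3 b=13795/3846 c=-2304/641 d=10007/15384
  seg 3: a=1 b=-5740/1923 c=791/2564 d=1415/15384
  seg 4: a=-3 b=-2489/3846 c=1103/1282 d=-1103/7692
S(3/4) = -26561/82048

Δ: Δ0=-5/3, Δ1=5, Δ2=-1, Δ3=-2, Δ4=1/2
row 1: diag=8, rhs=40; c'=1/8, d'=5
row 2: denom=6−1·1/8=47/8; d'=(-36−1·5)/(47/8)=-328/47
row 3: denom=8−2·16/47=344/47; d'=(-6−2·-328/47)/(344/47)=187/172
row 4: denom=8−2·47/172=641/86; d'=(15−2·187/172)/(641/86)=1103/641
back: M4=1103/641
back: M3=187/172−47/172·1103/641=791/1282
back: M2=-328/47−16/47·791/1282=-4608/641
back: M1=5−1/8·-4608/641=3781/641
M: M0=0, M1=3781/641, M2=-4608/641, M3=791/1282, M4=1103/641, M5=0
seg 0: a=3, c=M0/2=0, d=(M1−M0)/(6·3)=3781/11538, b=Δ0−h0·(2M0+M1)/6=-17753/3846
seg 1: a=-2, c=M1/2=3781/1282, d=(M2−M1)/(6·1)=-8389/3846, b=Δ1−h1·(2M1+M2)/6=8138/1923
seg 2: a=3, c=M2/2=-2304/641, d=(M3−M2)/(6·2)=10007/15384, b=Δ2−h2·(2M2+M3)/6=13795/3846
seg 3: a=1, c=M3/2=791/2564, d=(M4−M3)/(6·2)=1415/15384, b=Δ3−h3·(2M3+M4)/6=-5740/1923
seg 4: a=-3, c=M4/2=1103/1282, d=(M5−M4)/(6·2)=-1103/7692, b=Δ4−h4·(2M4+M5)/6=-2489/3846
t_q=3/4 → seg 0, τ=3/4; S=3+-17753/3846·τ+0·τ²+3781/11538·τ³=-26561/82048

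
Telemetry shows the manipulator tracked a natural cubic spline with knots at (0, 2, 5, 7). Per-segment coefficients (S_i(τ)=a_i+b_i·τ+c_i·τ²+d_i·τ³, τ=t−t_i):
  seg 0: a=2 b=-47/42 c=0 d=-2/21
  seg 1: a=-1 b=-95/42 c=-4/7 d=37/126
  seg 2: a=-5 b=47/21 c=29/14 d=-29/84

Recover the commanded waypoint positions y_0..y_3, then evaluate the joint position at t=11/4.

y_0 = S_0(0) = a_0 = 2
y_1 = S_1(0) = a_1 = -1
y_2 = S_2(0) = a_2 = -5
y_3 = S_2(2) = 5
t_q=11/4 is in segment 1 (τ=3/4); S_1(τ)=-2593/896

y_0=2 y_1=-1 y_2=-5 y_3=5
S(11/4) = -2593/896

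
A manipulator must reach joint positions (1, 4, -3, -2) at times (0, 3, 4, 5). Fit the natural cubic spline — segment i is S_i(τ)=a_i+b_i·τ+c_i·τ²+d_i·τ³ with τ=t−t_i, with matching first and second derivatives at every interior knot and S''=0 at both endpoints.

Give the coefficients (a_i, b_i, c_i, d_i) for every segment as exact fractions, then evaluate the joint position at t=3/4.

  seg 0: a=1 b=151/31 c=0 d=-40/93
  seg 1: a=4 b=-209/31 c=-120/31 d=112/31
  seg 2: a=-3 b=-113/31 c=216/31 d=-72/31
S(3/4) = 1109/248

Δ: Δ0=1, Δ1=-7, Δ2=1
row 1: diag=8, rhs=-48; c'=1/8, d'=-6
row 2: denom=4−1·1/8=31/8; d'=(48−1·-6)/(31/8)=432/31
back: M2=432/31
back: M1=-6−1/8·432/31=-240/31
M: M0=0, M1=-240/31, M2=432/31, M3=0
seg 0: a=1, c=M0/2=0, d=(M1−M0)/(6·3)=-40/93, b=Δ0−h0·(2M0+M1)/6=151/31
seg 1: a=4, c=M1/2=-120/31, d=(M2−M1)/(6·1)=112/31, b=Δ1−h1·(2M1+M2)/6=-209/31
seg 2: a=-3, c=M2/2=216/31, d=(M3−M2)/(6·1)=-72/31, b=Δ2−h2·(2M2+M3)/6=-113/31
t_q=3/4 → seg 0, τ=3/4; S=1+151/31·τ+0·τ²+-40/93·τ³=1109/248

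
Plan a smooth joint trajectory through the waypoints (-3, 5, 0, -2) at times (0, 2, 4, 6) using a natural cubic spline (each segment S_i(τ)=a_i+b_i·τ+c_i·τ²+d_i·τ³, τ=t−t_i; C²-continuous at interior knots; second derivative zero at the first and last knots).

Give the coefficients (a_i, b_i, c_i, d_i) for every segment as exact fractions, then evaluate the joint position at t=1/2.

Δ: Δ0=4, Δ1=-5/2, Δ2=-1
row 1: diag=8, rhs=-39; c'=1/4, d'=-39/8
row 2: denom=8−2·1/4=15/2; d'=(9−2·-39/8)/(15/2)=5/2
back: M2=5/2
back: M1=-39/8−1/4·5/2=-11/2
M: M0=0, M1=-11/2, M2=5/2, M3=0
seg 0: a=-3, c=M0/2=0, d=(M1−M0)/(6·2)=-11/24, b=Δ0−h0·(2M0+M1)/6=35/6
seg 1: a=5, c=M1/2=-11/4, d=(M2−M1)/(6·2)=2/3, b=Δ1−h1·(2M1+M2)/6=1/3
seg 2: a=0, c=M2/2=5/4, d=(M3−M2)/(6·2)=-5/24, b=Δ2−h2·(2M2+M3)/6=-8/3
t_q=1/2 → seg 0, τ=1/2; S=-3+35/6·τ+0·τ²+-11/24·τ³=-9/64

  seg 0: a=-3 b=35/6 c=0 d=-11/24
  seg 1: a=5 b=1/3 c=-11/4 d=2/3
  seg 2: a=0 b=-8/3 c=5/4 d=-5/24
S(1/2) = -9/64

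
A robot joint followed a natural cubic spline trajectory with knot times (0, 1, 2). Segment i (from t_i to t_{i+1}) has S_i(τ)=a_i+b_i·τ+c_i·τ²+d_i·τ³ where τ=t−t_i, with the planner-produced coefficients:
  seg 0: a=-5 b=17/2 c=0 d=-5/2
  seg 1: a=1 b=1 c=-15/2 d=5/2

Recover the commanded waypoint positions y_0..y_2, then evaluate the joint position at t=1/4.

y_0 = S_0(0) = a_0 = -5
y_1 = S_1(0) = a_1 = 1
y_2 = S_1(1) = -3
t_q=1/4 is in segment 0 (τ=1/4); S_0(τ)=-373/128

y_0=-5 y_1=1 y_2=-3
S(1/4) = -373/128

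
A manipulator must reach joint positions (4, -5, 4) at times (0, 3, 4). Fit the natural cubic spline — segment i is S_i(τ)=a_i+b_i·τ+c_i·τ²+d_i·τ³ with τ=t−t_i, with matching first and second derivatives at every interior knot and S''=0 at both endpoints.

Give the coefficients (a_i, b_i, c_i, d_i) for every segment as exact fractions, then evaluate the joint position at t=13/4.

Δ: Δ0=-3, Δ1=9
row 1: diag=8, rhs=72; c'=1/8, d'=9
back: M1=9
M: M0=0, M1=9, M2=0
seg 0: a=4, c=M0/2=0, d=(M1−M0)/(6·3)=1/2, b=Δ0−h0·(2M0+M1)/6=-15/2
seg 1: a=-5, c=M1/2=9/2, d=(M2−M1)/(6·1)=-3/2, b=Δ1−h1·(2M1+M2)/6=6
t_q=13/4 → seg 1, τ=1/4; S=-5+6·τ+9/2·τ²+-3/2·τ³=-415/128

  seg 0: a=4 b=-15/2 c=0 d=1/2
  seg 1: a=-5 b=6 c=9/2 d=-3/2
S(13/4) = -415/128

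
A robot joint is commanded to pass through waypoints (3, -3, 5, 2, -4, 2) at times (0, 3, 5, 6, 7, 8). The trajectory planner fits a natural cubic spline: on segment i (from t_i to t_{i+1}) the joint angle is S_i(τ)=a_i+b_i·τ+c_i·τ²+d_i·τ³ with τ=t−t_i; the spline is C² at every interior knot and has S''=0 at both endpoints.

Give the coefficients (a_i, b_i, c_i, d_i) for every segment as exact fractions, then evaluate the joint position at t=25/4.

Δ: Δ0=-2, Δ1=4, Δ2=-3, Δ3=-6, Δ4=6
row 1: diag=10, rhs=36; c'=1/5, d'=18/5
row 2: denom=6−2·1/5=28/5; d'=(-42−2·18/5)/(28/5)=-123/14
row 3: denom=4−1·5/28=107/28; d'=(-18−1·-123/14)/(107/28)=-258/107
row 4: denom=4−1·28/107=400/107; d'=(72−1·-258/107)/(400/107)=3981/200
back: M4=3981/200
back: M3=-258/107−28/107·3981/200=-381/50
back: M2=-123/14−5/28·-381/50=-297/40
back: M1=18/5−1/5·-297/40=1017/200
M: M0=0, M1=1017/200, M2=-297/40, M3=-381/50, M4=3981/200, M5=0
seg 0: a=3, c=M0/2=0, d=(M1−M0)/(6·3)=113/400, b=Δ0−h0·(2M0+M1)/6=-1817/400
seg 1: a=-3, c=M1/2=1017/400, d=(M2−M1)/(6·2)=-417/400, b=Δ1−h1·(2M1+M2)/6=617/200
seg 2: a=5, c=M2/2=-297/80, d=(M3−M2)/(6·1)=-13/400, b=Δ2−h2·(2M2+M3)/6=149/200
seg 3: a=2, c=M3/2=-381/100, d=(M4−M3)/(6·1)=367/80, b=Δ3−h3·(2M3+M4)/6=-2711/400
seg 4: a=-4, c=M4/2=3981/400, d=(M5−M4)/(6·1)=-1327/400, b=Δ4−h4·(2M4+M5)/6=-127/200
t_q=25/4 → seg 3, τ=1/4; S=2+-2711/400·τ+-381/100·τ²+367/80·τ³=3563/25600

  seg 0: a=3 b=-1817/400 c=0 d=113/400
  seg 1: a=-3 b=617/200 c=1017/400 d=-417/400
  seg 2: a=5 b=149/200 c=-297/80 d=-13/400
  seg 3: a=2 b=-2711/400 c=-381/100 d=367/80
  seg 4: a=-4 b=-127/200 c=3981/400 d=-1327/400
S(25/4) = 3563/25600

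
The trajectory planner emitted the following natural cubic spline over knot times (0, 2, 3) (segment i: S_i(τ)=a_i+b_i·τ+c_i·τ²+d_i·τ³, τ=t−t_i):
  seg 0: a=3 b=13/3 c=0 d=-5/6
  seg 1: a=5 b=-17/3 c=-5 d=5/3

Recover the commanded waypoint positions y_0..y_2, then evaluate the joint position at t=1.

y_0=3 y_1=5 y_2=-4
S(1) = 13/2

y_0 = S_0(0) = a_0 = 3
y_1 = S_1(0) = a_1 = 5
y_2 = S_1(1) = -4
t_q=1 is in segment 0 (τ=1); S_0(τ)=13/2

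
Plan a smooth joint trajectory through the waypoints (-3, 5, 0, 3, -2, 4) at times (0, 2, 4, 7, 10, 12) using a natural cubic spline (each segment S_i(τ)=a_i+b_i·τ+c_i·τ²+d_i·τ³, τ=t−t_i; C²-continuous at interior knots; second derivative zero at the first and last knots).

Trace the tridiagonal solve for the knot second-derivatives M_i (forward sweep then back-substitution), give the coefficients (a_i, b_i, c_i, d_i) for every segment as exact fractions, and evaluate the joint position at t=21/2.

Δ: Δ0=4, Δ1=-5/2, Δ2=1, Δ3=-5/3, Δ4=3
row 1: diag=8, rhs=-39; c'=1/4, d'=-39/8
row 2: denom=10−2·1/4=19/2; d'=(21−2·-39/8)/(19/2)=123/38
row 3: denom=12−3·6/19=210/19; d'=(-16−3·123/38)/(210/19)=-977/420
row 4: denom=10−3·19/70=643/70; d'=(28−3·-977/420)/(643/70)=4897/1286
back: M4=4897/1286
back: M3=-977/420−19/70·4897/1286=-6481/1929
back: M2=123/38−6/19·-6481/1929=5527/1286
back: M1=-39/8−1/4·5527/1286=-7651/1286
M: M0=0, M1=-7651/1286, M2=5527/1286, M3=-6481/1929, M4=4897/1286, M5=0
seg 0: a=-3, c=M0/2=0, d=(M1−M0)/(6·2)=-7651/15432, b=Δ0−h0·(2M0+M1)/6=23083/3858
seg 1: a=5, c=M1/2=-7651/2572, d=(M2−M1)/(6·2)=6589/7716, b=Δ1−h1·(2M1+M2)/6=65/1929
seg 2: a=0, c=M2/2=5527/2572, d=(M3−M2)/(6·3)=-29543/69444, b=Δ2−h2·(2M2+M3)/6=-3121/1929
seg 3: a=3, c=M3/2=-6481/3858, d=(M4−M3)/(6·3)=27653/69444, b=Δ3−h3·(2M3+M4)/6=-1627/7716
seg 4: a=-2, c=M4/2=4897/2572, d=(M5−M4)/(6·2)=-4897/15432, b=Δ4−h4·(2M4+M5)/6=890/1929
t_q=21/2 → seg 4, τ=1/2; S=-2+890/1929·τ+4897/2572·τ²+-4897/15432·τ³=-54855/41152

  seg 0: a=-3 b=23083/3858 c=0 d=-7651/15432
  seg 1: a=5 b=65/1929 c=-7651/2572 d=6589/7716
  seg 2: a=0 b=-3121/1929 c=5527/2572 d=-29543/69444
  seg 3: a=3 b=-1627/7716 c=-6481/3858 d=27653/69444
  seg 4: a=-2 b=890/1929 c=4897/2572 d=-4897/15432
S(21/2) = -54855/41152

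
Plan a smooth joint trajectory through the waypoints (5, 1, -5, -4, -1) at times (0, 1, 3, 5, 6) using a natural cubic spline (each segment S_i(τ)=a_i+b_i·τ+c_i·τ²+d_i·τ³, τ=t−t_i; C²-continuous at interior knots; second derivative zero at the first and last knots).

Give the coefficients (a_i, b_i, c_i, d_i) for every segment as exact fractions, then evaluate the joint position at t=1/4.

Δ: Δ0=-4, Δ1=-3, Δ2=1/2, Δ3=3
row 1: diag=6, rhs=6; c'=1/3, d'=1
row 2: denom=8−2·1/3=22/3; d'=(21−2·1)/(22/3)=57/22
row 3: denom=6−2·3/11=60/11; d'=(15−2·57/22)/(60/11)=9/5
back: M3=9/5
back: M2=57/22−3/11·9/5=21/10
back: M1=1−1/3·21/10=3/10
M: M0=0, M1=3/10, M2=21/10, M3=9/5, M4=0
seg 0: a=5, c=M0/2=0, d=(M1−M0)/(6·1)=1/20, b=Δ0−h0·(2M0+M1)/6=-81/20
seg 1: a=1, c=M1/2=3/20, d=(M2−M1)/(6·2)=3/20, b=Δ1−h1·(2M1+M2)/6=-39/10
seg 2: a=-5, c=M2/2=21/20, d=(M3−M2)/(6·2)=-1/40, b=Δ2−h2·(2M2+M3)/6=-3/2
seg 3: a=-4, c=M3/2=9/10, d=(M4−M3)/(6·1)=-3/10, b=Δ3−h3·(2M3+M4)/6=12/5
t_q=1/4 → seg 0, τ=1/4; S=5+-81/20·τ+0·τ²+1/20·τ³=1021/256

  seg 0: a=5 b=-81/20 c=0 d=1/20
  seg 1: a=1 b=-39/10 c=3/20 d=3/20
  seg 2: a=-5 b=-3/2 c=21/20 d=-1/40
  seg 3: a=-4 b=12/5 c=9/10 d=-3/10
S(1/4) = 1021/256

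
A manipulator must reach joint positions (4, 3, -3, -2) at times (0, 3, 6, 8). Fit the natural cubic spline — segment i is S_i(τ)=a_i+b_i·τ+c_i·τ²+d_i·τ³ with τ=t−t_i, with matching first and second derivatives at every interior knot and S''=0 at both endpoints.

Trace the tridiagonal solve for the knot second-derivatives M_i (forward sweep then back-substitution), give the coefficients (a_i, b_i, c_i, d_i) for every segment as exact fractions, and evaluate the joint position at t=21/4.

Δ: Δ0=-1/3, Δ1=-2, Δ2=1/2
row 1: diag=12, rhs=-10; c'=1/4, d'=-5/6
row 2: denom=10−3·1/4=37/4; d'=(15−3·-5/6)/(37/4)=70/37
back: M2=70/37
back: M1=-5/6−1/4·70/37=-145/111
M: M0=0, M1=-145/111, M2=70/37, M3=0
seg 0: a=4, c=M0/2=0, d=(M1−M0)/(6·3)=-145/1998, b=Δ0−h0·(2M0+M1)/6=71/222
seg 1: a=3, c=M1/2=-145/222, d=(M2−M1)/(6·3)=355/1998, b=Δ1−h1·(2M1+M2)/6=-182/111
seg 2: a=-3, c=M2/2=35/37, d=(M3−M2)/(6·2)=-35/222, b=Δ2−h2·(2M2+M3)/6=-169/222
t_q=21/4 → seg 1, τ=9/4; S=3+-182/111·τ+-145/222·τ²+355/1998·τ³=-9339/4736

  seg 0: a=4 b=71/222 c=0 d=-145/1998
  seg 1: a=3 b=-182/111 c=-145/222 d=355/1998
  seg 2: a=-3 b=-169/222 c=35/37 d=-35/222
S(21/4) = -9339/4736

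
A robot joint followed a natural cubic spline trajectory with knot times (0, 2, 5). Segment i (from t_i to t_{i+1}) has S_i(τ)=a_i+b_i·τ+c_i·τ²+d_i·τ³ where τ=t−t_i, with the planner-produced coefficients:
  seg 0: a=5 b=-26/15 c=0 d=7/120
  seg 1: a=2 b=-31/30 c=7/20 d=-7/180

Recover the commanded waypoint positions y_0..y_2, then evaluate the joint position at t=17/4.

y_0 = S_0(0) = a_0 = 5
y_1 = S_1(0) = a_1 = 2
y_2 = S_1(3) = 1
t_q=17/4 is in segment 1 (τ=9/4); S_1(τ)=257/256

y_0=5 y_1=2 y_2=1
S(17/4) = 257/256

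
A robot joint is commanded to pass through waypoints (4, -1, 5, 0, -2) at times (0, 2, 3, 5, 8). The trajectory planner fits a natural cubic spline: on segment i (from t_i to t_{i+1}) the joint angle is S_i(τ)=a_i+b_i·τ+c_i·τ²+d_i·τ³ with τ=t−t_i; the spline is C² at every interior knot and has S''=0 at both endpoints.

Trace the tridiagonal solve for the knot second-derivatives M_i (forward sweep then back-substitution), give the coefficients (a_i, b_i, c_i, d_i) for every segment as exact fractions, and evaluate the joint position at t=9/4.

Δ: Δ0=-5/2, Δ1=6, Δ2=-5/2, Δ3=-2/3
row 1: diag=6, rhs=51; c'=1/6, d'=17/2
row 2: denom=6−1·1/6=35/6; d'=(-51−1·17/2)/(35/6)=-51/5
row 3: denom=10−2·12/35=326/35; d'=(11−2·-51/5)/(326/35)=1099/326
back: M3=1099/326
back: M2=-51/5−12/35·1099/326=-1851/163
back: M1=17/2−1/6·-1851/163=1694/163
M: M0=0, M1=1694/163, M2=-1851/163, M3=1099/326, M4=0
seg 0: a=4, c=M0/2=0, d=(M1−M0)/(6·2)=847/978, b=Δ0−h0·(2M0+M1)/6=-5833/978
seg 1: a=-1, c=M1/2=847/163, d=(M2−M1)/(6·1)=-3545/978, b=Δ1−h1·(2M1+M2)/6=4331/978
seg 2: a=5, c=M2/2=-1851/326, d=(M3−M2)/(6·2)=4801/3912, b=Δ2−h2·(2M2+M3)/6=1930/489
seg 3: a=0, c=M3/2=1099/652, d=(M4−M3)/(6·3)=-1099/5868, b=Δ3−h3·(2M3+M4)/6=-3949/978
t_q=9/4 → seg 1, τ=1/4; S=-1+4331/978·τ+847/163·τ²+-3545/978·τ³=7829/20864

  seg 0: a=4 b=-5833/978 c=0 d=847/978
  seg 1: a=-1 b=4331/978 c=847/163 d=-3545/978
  seg 2: a=5 b=1930/489 c=-1851/326 d=4801/3912
  seg 3: a=0 b=-3949/978 c=1099/652 d=-1099/5868
S(9/4) = 7829/20864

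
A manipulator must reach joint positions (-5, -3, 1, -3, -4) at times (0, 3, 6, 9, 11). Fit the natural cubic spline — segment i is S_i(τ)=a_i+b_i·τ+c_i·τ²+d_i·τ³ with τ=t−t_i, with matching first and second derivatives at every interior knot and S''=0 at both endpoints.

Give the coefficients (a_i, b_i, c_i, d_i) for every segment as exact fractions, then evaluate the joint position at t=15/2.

  seg 0: a=-5 b=229/828 c=0 d=323/7452
  seg 1: a=-3 b=599/414 c=323/828 d=-1063/7452
  seg 2: a=1 b=-53/828 c=-185/207 d=1169/7452
  seg 3: a=-3 b=-493/414 c=143/276 d=-143/1656
S(15/2) = -425/736

Δ: Δ0=2/3, Δ1=4/3, Δ2=-4/3, Δ3=-1/2
row 1: diag=12, rhs=4; c'=1/4, d'=1/3
row 2: denom=12−3·1/4=45/4; d'=(-16−3·1/3)/(45/4)=-68/45
row 3: denom=10−3·4/15=46/5; d'=(5−3·-68/45)/(46/5)=143/138
back: M3=143/138
back: M2=-68/45−4/15·143/138=-370/207
back: M1=1/3−1/4·-370/207=323/414
M: M0=0, M1=323/414, M2=-370/207, M3=143/138, M4=0
seg 0: a=-5, c=M0/2=0, d=(M1−M0)/(6·3)=323/7452, b=Δ0−h0·(2M0+M1)/6=229/828
seg 1: a=-3, c=M1/2=323/828, d=(M2−M1)/(6·3)=-1063/7452, b=Δ1−h1·(2M1+M2)/6=599/414
seg 2: a=1, c=M2/2=-185/207, d=(M3−M2)/(6·3)=1169/7452, b=Δ2−h2·(2M2+M3)/6=-53/828
seg 3: a=-3, c=M3/2=143/276, d=(M4−M3)/(6·2)=-143/1656, b=Δ3−h3·(2M3+M4)/6=-493/414
t_q=15/2 → seg 2, τ=3/2; S=1+-53/828·τ+-185/207·τ²+1169/7452·τ³=-425/736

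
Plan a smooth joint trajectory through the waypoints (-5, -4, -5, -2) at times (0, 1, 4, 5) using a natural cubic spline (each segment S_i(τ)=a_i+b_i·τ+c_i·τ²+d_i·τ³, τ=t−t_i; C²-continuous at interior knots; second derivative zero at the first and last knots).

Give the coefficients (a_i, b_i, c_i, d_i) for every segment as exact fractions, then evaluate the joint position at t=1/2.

Δ: Δ0=1, Δ1=-1/3, Δ2=3
row 1: diag=8, rhs=-8; c'=3/8, d'=-1
row 2: denom=8−3·3/8=55/8; d'=(20−3·-1)/(55/8)=184/55
back: M2=184/55
back: M1=-1−3/8·184/55=-124/55
M: M0=0, M1=-124/55, M2=184/55, M3=0
seg 0: a=-5, c=M0/2=0, d=(M1−M0)/(6·1)=-62/165, b=Δ0−h0·(2M0+M1)/6=227/165
seg 1: a=-4, c=M1/2=-62/55, d=(M2−M1)/(6·3)=14/45, b=Δ1−h1·(2M1+M2)/6=41/165
seg 2: a=-5, c=M2/2=92/55, d=(M3−M2)/(6·1)=-92/165, b=Δ2−h2·(2M2+M3)/6=311/165
t_q=1/2 → seg 0, τ=1/2; S=-5+227/165·τ+0·τ²+-62/165·τ³=-959/220

  seg 0: a=-5 b=227/165 c=0 d=-62/165
  seg 1: a=-4 b=41/165 c=-62/55 d=14/45
  seg 2: a=-5 b=311/165 c=92/55 d=-92/165
S(1/2) = -959/220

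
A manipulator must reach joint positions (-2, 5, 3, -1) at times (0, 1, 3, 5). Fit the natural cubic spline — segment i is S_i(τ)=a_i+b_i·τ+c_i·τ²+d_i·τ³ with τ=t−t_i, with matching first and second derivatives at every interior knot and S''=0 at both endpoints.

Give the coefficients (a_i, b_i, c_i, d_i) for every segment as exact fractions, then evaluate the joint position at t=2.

  seg 0: a=-2 b=185/22 c=0 d=-31/22
  seg 1: a=5 b=46/11 c=-93/22 d=9/11
  seg 2: a=3 b=-32/11 c=15/22 d=-5/44
S(2) = 127/22

Δ: Δ0=7, Δ1=-1, Δ2=-2
row 1: diag=6, rhs=-48; c'=1/3, d'=-8
row 2: denom=8−2·1/3=22/3; d'=(-6−2·-8)/(22/3)=15/11
back: M2=15/11
back: M1=-8−1/3·15/11=-93/11
M: M0=0, M1=-93/11, M2=15/11, M3=0
seg 0: a=-2, c=M0/2=0, d=(M1−M0)/(6·1)=-31/22, b=Δ0−h0·(2M0+M1)/6=185/22
seg 1: a=5, c=M1/2=-93/22, d=(M2−M1)/(6·2)=9/11, b=Δ1−h1·(2M1+M2)/6=46/11
seg 2: a=3, c=M2/2=15/22, d=(M3−M2)/(6·2)=-5/44, b=Δ2−h2·(2M2+M3)/6=-32/11
t_q=2 → seg 1, τ=1; S=5+46/11·τ+-93/22·τ²+9/11·τ³=127/22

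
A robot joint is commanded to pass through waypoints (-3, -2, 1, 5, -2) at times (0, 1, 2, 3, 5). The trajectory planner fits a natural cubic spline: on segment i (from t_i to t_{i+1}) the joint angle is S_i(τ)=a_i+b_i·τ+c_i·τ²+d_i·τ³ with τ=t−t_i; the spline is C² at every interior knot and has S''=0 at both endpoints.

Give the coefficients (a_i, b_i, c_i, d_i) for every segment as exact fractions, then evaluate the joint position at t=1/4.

Δ: Δ0=1, Δ1=3, Δ2=4, Δ3=-7/2
row 1: diag=4, rhs=12; c'=1/4, d'=3
row 2: denom=4−1·1/4=15/4; d'=(6−1·3)/(15/4)=4/5
row 3: denom=6−1·4/15=86/15; d'=(-45−1·4/5)/(86/15)=-687/86
back: M3=-687/86
back: M2=4/5−4/15·-687/86=126/43
back: M1=3−1/4·126/43=195/86
M: M0=0, M1=195/86, M2=126/43, M3=-687/86, M4=0
seg 0: a=-3, c=M0/2=0, d=(M1−M0)/(6·1)=65/172, b=Δ0−h0·(2M0+M1)/6=107/172
seg 1: a=-2, c=M1/2=195/172, d=(M2−M1)/(6·1)=19/172, b=Δ1−h1·(2M1+M2)/6=151/86
seg 2: a=1, c=M2/2=63/43, d=(M3−M2)/(6·1)=-313/172, b=Δ2−h2·(2M2+M3)/6=749/172
seg 3: a=5, c=M3/2=-687/172, d=(M4−M3)/(6·2)=229/344, b=Δ3−h3·(2M3+M4)/6=157/86
t_q=1/4 → seg 0, τ=1/4; S=-3+107/172·τ+0·τ²+65/172·τ³=-31247/11008

  seg 0: a=-3 b=107/172 c=0 d=65/172
  seg 1: a=-2 b=151/86 c=195/172 d=19/172
  seg 2: a=1 b=749/172 c=63/43 d=-313/172
  seg 3: a=5 b=157/86 c=-687/172 d=229/344
S(1/4) = -31247/11008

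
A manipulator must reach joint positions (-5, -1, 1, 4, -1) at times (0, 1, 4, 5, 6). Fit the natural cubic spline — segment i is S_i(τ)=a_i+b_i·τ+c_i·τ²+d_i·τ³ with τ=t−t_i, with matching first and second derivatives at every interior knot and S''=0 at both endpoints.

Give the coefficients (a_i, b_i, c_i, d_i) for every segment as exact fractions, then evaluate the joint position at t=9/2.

  seg 0: a=-5 b=1505/318 c=0 d=-233/318
  seg 1: a=-1 b=403/159 c=-233/106 d=167/318
  seg 2: a=1 b=1121/318 c=134/53 d=-971/318
  seg 3: a=4 b=-92/159 c=-703/106 d=703/318
S(9/2) = 2555/848

Δ: Δ0=4, Δ1=2/3, Δ2=3, Δ3=-5
row 1: diag=8, rhs=-20; c'=3/8, d'=-5/2
row 2: denom=8−3·3/8=55/8; d'=(14−3·-5/2)/(55/8)=172/55
row 3: denom=4−1·8/55=212/55; d'=(-48−1·172/55)/(212/55)=-703/53
back: M3=-703/53
back: M2=172/55−8/55·-703/53=268/53
back: M1=-5/2−3/8·268/53=-233/53
M: M0=0, M1=-233/53, M2=268/53, M3=-703/53, M4=0
seg 0: a=-5, c=M0/2=0, d=(M1−M0)/(6·1)=-233/318, b=Δ0−h0·(2M0+M1)/6=1505/318
seg 1: a=-1, c=M1/2=-233/106, d=(M2−M1)/(6·3)=167/318, b=Δ1−h1·(2M1+M2)/6=403/159
seg 2: a=1, c=M2/2=134/53, d=(M3−M2)/(6·1)=-971/318, b=Δ2−h2·(2M2+M3)/6=1121/318
seg 3: a=4, c=M3/2=-703/106, d=(M4−M3)/(6·1)=703/318, b=Δ3−h3·(2M3+M4)/6=-92/159
t_q=9/2 → seg 2, τ=1/2; S=1+1121/318·τ+134/53·τ²+-971/318·τ³=2555/848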